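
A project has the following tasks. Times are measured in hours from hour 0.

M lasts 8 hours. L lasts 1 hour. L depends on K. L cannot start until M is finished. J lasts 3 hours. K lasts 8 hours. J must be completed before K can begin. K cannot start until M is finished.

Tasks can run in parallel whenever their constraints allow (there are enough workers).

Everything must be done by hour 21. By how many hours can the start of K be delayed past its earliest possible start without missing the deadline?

4

M can start immediately at hour 0; it finishes at hour 8.
Nothing blocks J, so it runs from hour 0 to hour 3.
K needs all of J (finishes hour 3); M (finishes hour 8). That puts its earliest start at hour 8; it finishes at 8 + 8 = hour 16.

Working backward from the deadline:
To finish by hour 21, L (duration 1) must start no later than hour 20.
K must finish before L (must start by hour 20). With an 8-hour duration, K must start by 20 − 8 = hour 12.
So K can start as early as hour 8 and as late as hour 12, giving 12 − 8 = 4 hours of slack.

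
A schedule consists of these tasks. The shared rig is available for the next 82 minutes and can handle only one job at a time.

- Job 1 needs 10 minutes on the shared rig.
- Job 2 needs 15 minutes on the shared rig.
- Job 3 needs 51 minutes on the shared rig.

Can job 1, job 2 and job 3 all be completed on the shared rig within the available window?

Yes

Running back to back, the jobs need 10 + 15 + 51 = 76 minutes on the shared rig.
Since 76 ≤ 82, they fit within the window.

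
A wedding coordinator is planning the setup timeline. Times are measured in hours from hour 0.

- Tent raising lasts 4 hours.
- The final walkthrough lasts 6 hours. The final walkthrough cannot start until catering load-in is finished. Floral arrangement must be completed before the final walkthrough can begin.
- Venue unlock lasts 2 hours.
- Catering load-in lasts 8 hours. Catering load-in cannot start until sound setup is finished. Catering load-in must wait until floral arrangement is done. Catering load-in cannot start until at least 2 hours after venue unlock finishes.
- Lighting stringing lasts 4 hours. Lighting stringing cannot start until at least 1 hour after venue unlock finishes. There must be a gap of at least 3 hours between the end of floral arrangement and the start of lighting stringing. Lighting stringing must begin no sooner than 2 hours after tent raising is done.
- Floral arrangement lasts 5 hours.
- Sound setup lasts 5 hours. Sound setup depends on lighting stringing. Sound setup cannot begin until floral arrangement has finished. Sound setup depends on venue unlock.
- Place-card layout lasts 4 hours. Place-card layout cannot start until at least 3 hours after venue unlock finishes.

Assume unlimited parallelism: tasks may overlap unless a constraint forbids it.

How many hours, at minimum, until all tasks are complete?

Floral arrangement can start immediately at hour 0; it finishes at hour 5.
Tent raising can start immediately at hour 0; it finishes at hour 4.
Nothing blocks venue unlock, so it runs from hour 0 to hour 2.
Place-card layout waits on venue unlock (finishes hour 2, plus 3-hour gap → hour 5), so it starts at hour 5 and finishes at 5 + 4 = hour 9.
Lighting stringing has to wait for venue unlock (finishes hour 2, plus 1-hour gap → hour 3); floral arrangement (finishes hour 5, plus 3-hour gap → hour 8); tent raising (finishes hour 4, plus 2-hour gap → hour 6). The latest of these is hour 8, so lighting stringing runs hour 8 to 8 + 4 = hour 12.
Sound setup has to wait for lighting stringing (finishes hour 12); floral arrangement (finishes hour 5); venue unlock (finishes hour 2). The latest of these is hour 12, so sound setup runs hour 12 to 12 + 5 = hour 17.
For catering load-in: sound setup (finishes hour 17); floral arrangement (finishes hour 5); venue unlock (finishes hour 2, plus 2-hour gap → hour 4). Taking the maximum gives a start of hour 17, and it finishes at 17 + 8 = hour 25.
For the final walkthrough: catering load-in (finishes hour 25); floral arrangement (finishes hour 5). Taking the maximum gives a start of hour 25, and it finishes at 25 + 6 = hour 31.
All tasks are finished once the last one completes. Finish times: Venue unlock at 2, Tent raising at 4, Floral arrangement at 5, Lighting stringing at 12, Sound setup at 17, Catering load-in at 25, Place-card layout at 9, The final walkthrough at 31. The latest is hour 31.

31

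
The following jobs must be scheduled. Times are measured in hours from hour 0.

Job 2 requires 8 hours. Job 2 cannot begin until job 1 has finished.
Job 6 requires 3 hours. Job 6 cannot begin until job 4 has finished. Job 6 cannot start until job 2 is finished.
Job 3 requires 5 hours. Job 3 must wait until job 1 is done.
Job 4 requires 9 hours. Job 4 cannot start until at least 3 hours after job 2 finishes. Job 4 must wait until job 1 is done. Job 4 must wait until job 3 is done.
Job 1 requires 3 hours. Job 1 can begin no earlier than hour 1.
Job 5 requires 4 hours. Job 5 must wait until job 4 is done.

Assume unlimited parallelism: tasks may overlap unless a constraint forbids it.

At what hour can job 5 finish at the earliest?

Job 1 waits on its own release at hour 1, so it starts at hour 1 and finishes at 1 + 3 = hour 4.
Job 3 cannot begin until job 1 (finishes hour 4). It runs from hour 4 to 4 + 5 = hour 9.
Job 2 cannot begin until job 1 (finishes hour 4). It runs from hour 4 to 4 + 8 = hour 12.
For job 4: job 2 (finishes hour 12, plus 3-hour gap → hour 15); job 1 (finishes hour 4); job 3 (finishes hour 9). Taking the maximum gives a start of hour 15, and it finishes at 15 + 9 = hour 24.
After job 4 (finishes hour 24), job 5 can start at hour 24 and finishes at hour 28.

28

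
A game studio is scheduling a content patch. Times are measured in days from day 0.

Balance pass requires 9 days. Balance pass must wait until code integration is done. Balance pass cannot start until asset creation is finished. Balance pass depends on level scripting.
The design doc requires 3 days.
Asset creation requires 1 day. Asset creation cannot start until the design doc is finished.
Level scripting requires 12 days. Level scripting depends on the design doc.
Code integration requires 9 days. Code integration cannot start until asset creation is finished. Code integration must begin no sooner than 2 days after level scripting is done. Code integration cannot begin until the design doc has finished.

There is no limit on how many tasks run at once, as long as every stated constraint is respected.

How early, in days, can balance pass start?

Nothing blocks the design doc, so it runs from day 0 to day 3.
Level scripting cannot begin until the design doc (finishes day 3). It runs from day 3 to 3 + 12 = day 15.
After the design doc (finishes day 3), asset creation can start at day 3 and finishes at day 4.
Code integration cannot start until asset creation (finishes day 4); level scripting (finishes day 15, plus 2-day gap → day 17); the design doc (finishes day 3). The controlling bound is day 17, so code integration finishes at 17 + 9 = day 26.
Balance pass waits on code integration (finishes day 26); asset creation (finishes day 4); level scripting (finishes day 15). The latest of these is day 26, which is the earliest balance pass can start.

26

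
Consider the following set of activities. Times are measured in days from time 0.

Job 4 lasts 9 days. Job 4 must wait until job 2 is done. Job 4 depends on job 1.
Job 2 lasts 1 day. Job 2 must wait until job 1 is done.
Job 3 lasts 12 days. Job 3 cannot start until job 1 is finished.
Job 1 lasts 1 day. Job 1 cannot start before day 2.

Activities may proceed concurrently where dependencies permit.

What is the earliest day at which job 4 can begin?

4

After its own release at day 2, job 1 can start at day 2 and finishes at day 3.
Job 2 waits on job 1 (finishes day 3), so it starts at day 3 and finishes at 3 + 1 = day 4.
Job 4 waits on job 2 (finishes day 4); job 1 (finishes day 3). The latest of these is day 4, which is the earliest job 4 can start.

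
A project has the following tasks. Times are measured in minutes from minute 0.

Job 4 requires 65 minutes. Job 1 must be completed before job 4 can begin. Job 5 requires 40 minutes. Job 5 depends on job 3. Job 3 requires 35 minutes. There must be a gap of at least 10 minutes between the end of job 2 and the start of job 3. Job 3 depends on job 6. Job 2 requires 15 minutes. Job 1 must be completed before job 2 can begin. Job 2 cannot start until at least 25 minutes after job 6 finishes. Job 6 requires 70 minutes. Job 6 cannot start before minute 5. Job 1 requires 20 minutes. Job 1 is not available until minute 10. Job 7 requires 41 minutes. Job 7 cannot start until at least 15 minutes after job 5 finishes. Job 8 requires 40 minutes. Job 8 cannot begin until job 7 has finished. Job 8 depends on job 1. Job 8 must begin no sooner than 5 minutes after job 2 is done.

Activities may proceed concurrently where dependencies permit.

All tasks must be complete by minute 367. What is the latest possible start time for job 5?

231

Job 8 must finish by minute 367; it takes 40 minutes, so it must start by 367 − 40 = minute 327.
Job 7 has to be done before job 8 (must start by minute 327). That means finishing by minute 327, i.e. starting by 327 − 41 = minute 286.
Job 5 feeds into job 7 (must start by minute 286, minus 15-minute gap → minute 271); so job 5 must finish by minute 271 and therefore start by minute 231.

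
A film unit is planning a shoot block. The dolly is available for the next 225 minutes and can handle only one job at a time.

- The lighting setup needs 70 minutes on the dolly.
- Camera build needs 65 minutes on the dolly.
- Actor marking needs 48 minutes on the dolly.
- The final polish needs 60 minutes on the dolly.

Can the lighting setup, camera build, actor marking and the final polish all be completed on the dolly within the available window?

No

Running back to back, the jobs need 70 + 65 + 48 + 60 = 243 minutes on the dolly.
Since 243 > 225, they cannot all fit.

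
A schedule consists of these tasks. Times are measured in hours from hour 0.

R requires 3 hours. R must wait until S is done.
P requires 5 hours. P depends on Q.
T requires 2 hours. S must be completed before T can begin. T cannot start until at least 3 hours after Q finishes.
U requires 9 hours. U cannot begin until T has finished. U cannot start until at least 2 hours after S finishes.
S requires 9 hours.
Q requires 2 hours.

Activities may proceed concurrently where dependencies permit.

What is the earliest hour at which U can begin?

11

S has no prerequisites, so it starts at hour 0 and finishes at hour 9.
Q can start immediately at hour 0; it finishes at hour 2.
For T: S (finishes hour 9); Q (finishes hour 2, plus 3-hour gap → hour 5). Taking the maximum gives a start of hour 9, and it finishes at 9 + 2 = hour 11.
U waits on T (finishes hour 11); S (finishes hour 9, plus 2-hour gap → hour 11). The latest of these is hour 11, which is the earliest U can start.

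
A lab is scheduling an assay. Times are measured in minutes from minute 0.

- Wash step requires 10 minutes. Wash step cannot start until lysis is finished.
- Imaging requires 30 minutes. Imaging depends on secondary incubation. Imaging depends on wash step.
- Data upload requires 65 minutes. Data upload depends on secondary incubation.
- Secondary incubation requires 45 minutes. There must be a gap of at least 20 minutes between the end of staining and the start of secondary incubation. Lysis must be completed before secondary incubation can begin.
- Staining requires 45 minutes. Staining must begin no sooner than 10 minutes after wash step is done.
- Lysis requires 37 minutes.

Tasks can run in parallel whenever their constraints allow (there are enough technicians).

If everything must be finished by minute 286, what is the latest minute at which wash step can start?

Imaging has no dependents, so it just needs to finish by minute 286. Starting by 286 − 30 = minute 256 achieves that.
Data upload has no dependents, so it just needs to finish by minute 286. Starting by 286 − 65 = minute 221 achieves that.
Secondary incubation feeds imaging (must start by minute 256); data upload (must start by minute 221). Taking the minimum, secondary incubation must finish by minute 221 and start by 221 − 45 = minute 176.
Staining must finish before secondary incubation (must start by minute 176, minus 20-minute gap → minute 156). With a 45-minute duration, staining must start by 156 − 45 = minute 111.
Wash step must finish in time for staining (must start by minute 111, minus 10-minute gap → minute 101); imaging (must start by minute 256). The tightest is minute 101, so wash step must start by 101 − 10 = minute 91.

91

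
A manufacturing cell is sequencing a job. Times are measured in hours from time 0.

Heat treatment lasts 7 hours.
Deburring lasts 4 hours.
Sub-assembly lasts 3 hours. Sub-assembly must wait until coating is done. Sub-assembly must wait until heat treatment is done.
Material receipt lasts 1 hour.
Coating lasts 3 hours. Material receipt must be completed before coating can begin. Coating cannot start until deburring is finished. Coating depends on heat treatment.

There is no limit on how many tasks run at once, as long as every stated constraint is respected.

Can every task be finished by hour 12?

No

Heat treatment can start immediately at hour 0; it finishes at hour 7.
Deburring has no prerequisites, so it starts at hour 0 and finishes at hour 4.
Nothing blocks material receipt, so it runs from hour 0 to hour 1.
For coating: material receipt (finishes hour 1); deburring (finishes hour 4); heat treatment (finishes hour 7). Taking the maximum gives a start of hour 7, and it finishes at 7 + 3 = hour 10.
For sub-assembly: coating (finishes hour 10); heat treatment (finishes hour 7). Taking the maximum gives a start of hour 10, and it finishes at 10 + 3 = hour 13.
The earliest everything can be done is hour 13, which is after the deadline of 12, so it is not possible.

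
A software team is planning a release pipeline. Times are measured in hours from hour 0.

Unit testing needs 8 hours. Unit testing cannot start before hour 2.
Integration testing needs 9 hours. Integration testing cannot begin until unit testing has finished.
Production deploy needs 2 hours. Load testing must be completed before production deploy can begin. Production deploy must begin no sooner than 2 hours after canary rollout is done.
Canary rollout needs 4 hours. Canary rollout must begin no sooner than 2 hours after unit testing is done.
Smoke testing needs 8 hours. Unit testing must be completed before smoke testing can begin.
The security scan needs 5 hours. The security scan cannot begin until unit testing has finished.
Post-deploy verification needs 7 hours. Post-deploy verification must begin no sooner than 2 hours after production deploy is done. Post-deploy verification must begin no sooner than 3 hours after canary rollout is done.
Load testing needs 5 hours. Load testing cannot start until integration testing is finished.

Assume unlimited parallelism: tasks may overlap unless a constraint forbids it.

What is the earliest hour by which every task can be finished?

35

Unit testing waits on its own release at hour 2, so it starts at hour 2 and finishes at 2 + 8 = hour 10.
After unit testing (finishes hour 10, plus 2-hour gap → hour 12), canary rollout can start at hour 12 and finishes at hour 16.
After unit testing (finishes hour 10), smoke testing can start at hour 10 and finishes at hour 18.
After unit testing (finishes hour 10), the security scan can start at hour 10 and finishes at hour 15.
After unit testing (finishes hour 10), integration testing can start at hour 10 and finishes at hour 19.
After integration testing (finishes hour 19), load testing can start at hour 19 and finishes at hour 24.
Production deploy needs all of load testing (finishes hour 24); canary rollout (finishes hour 16, plus 2-hour gap → hour 18). That puts its earliest start at hour 24; it finishes at 24 + 2 = hour 26.
For post-deploy verification: production deploy (finishes hour 26, plus 2-hour gap → hour 28); canary rollout (finishes hour 16, plus 3-hour gap → hour 19). Taking the maximum gives a start of hour 28, and it finishes at 28 + 7 = hour 35.
All tasks are finished once the last one completes. Finish times: Unit testing at 10, Integration testing at 19, The security scan at 15, Smoke testing at 18, Canary rollout at 16, Load testing at 24, Production deploy at 26, Post-deploy verification at 35. The latest is hour 35.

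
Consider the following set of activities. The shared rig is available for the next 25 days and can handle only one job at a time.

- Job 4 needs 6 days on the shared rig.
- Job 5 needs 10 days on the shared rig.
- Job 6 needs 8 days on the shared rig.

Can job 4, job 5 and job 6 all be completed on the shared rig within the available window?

Running back to back, the jobs need 6 + 10 + 8 = 24 days on the shared rig.
Since 24 ≤ 25, they fit within the window.

Yes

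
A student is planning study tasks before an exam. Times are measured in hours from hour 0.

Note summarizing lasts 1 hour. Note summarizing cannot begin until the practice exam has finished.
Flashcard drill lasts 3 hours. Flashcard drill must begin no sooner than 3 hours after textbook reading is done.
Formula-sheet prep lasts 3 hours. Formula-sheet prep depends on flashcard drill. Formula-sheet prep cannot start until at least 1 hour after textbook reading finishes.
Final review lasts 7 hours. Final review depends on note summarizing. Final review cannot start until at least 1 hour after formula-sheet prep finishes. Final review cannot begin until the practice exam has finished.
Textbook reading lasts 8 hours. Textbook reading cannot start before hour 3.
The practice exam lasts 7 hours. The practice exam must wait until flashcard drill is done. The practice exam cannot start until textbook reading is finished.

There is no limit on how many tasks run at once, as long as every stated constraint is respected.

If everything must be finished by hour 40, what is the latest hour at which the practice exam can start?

25

Final review has no dependents, so it just needs to finish by hour 40. Starting by 40 − 7 = hour 33 achieves that.
Since final review (must start by hour 33) depends on it, note summarizing must finish by hour 33. Backing off its 1-hour duration gives a latest start of hour 32.
The practice exam feeds note summarizing (must start by hour 32); final review (must start by hour 33). Taking the minimum, the practice exam must finish by hour 32 and start by 32 − 7 = hour 25.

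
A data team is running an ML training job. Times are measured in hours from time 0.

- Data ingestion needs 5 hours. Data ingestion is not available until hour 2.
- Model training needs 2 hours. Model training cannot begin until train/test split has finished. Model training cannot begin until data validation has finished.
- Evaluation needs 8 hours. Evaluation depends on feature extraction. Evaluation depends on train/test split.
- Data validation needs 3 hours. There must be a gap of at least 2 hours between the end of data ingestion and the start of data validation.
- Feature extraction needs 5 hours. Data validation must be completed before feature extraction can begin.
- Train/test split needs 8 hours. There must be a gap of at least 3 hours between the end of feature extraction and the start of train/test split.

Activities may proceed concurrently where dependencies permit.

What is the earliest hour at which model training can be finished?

30

After its own release at hour 2, data ingestion can start at hour 2 and finishes at hour 7.
Data validation waits on data ingestion (finishes hour 7, plus 2-hour gap → hour 9), so it starts at hour 9 and finishes at 9 + 3 = hour 12.
Feature extraction cannot begin until data validation (finishes hour 12). It runs from hour 12 to 12 + 5 = hour 17.
Train/test split waits on feature extraction (finishes hour 17, plus 3-hour gap → hour 20), so it starts at hour 20 and finishes at 20 + 8 = hour 28.
For model training: train/test split (finishes hour 28); data validation (finishes hour 12). Taking the maximum gives a start of hour 28, and it finishes at 28 + 2 = hour 30.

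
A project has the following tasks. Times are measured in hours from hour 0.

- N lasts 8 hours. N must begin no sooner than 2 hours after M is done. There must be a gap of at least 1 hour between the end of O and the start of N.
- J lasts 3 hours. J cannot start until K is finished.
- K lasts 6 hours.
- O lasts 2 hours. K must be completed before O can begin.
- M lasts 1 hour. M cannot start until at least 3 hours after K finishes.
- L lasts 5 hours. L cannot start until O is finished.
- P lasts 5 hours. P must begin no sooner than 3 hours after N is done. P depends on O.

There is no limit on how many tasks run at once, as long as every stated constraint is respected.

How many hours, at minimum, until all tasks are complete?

Nothing blocks K, so it runs from hour 0 to hour 6.
After K (finishes hour 6), O can start at hour 6 and finishes at hour 8.
After O (finishes hour 8), L can start at hour 8 and finishes at hour 13.
M cannot begin until K (finishes hour 6, plus 3-hour gap → hour 9). It runs from hour 9 to 9 + 1 = hour 10.
N has to wait for M (finishes hour 10, plus 2-hour gap → hour 12); O (finishes hour 8, plus 1-hour gap → hour 9). The latest of these is hour 12, so N runs hour 12 to 12 + 8 = hour 20.
P cannot start until N (finishes hour 20, plus 3-hour gap → hour 23); O (finishes hour 8). The controlling bound is hour 23, so P finishes at 23 + 5 = hour 28.
J waits on K (finishes hour 6), so it starts at hour 6 and finishes at 6 + 3 = hour 9.
All tasks are finished once the last one completes. Finish times: J at 9, K at 6, L at 13, M at 10, N at 20, O at 8, P at 28. The latest is hour 28.

28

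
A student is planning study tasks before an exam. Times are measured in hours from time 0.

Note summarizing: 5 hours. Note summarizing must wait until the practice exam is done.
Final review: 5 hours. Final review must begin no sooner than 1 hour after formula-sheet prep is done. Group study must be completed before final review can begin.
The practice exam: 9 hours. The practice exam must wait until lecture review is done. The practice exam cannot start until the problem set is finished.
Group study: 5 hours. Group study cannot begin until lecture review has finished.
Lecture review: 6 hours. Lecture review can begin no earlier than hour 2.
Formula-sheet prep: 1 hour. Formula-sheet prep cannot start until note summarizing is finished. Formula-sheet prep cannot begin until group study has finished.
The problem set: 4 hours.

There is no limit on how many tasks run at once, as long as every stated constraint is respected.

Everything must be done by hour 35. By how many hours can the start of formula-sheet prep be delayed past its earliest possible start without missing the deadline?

6

The problem set has no prerequisites, so it starts at hour 0 and finishes at hour 4.
Lecture review cannot begin until its own release at hour 2. It runs from hour 2 to 2 + 6 = hour 8.
Group study waits on lecture review (finishes hour 8), so it starts at hour 8 and finishes at 8 + 5 = hour 13.
The practice exam has to wait for lecture review (finishes hour 8); the problem set (finishes hour 4). The latest of these is hour 8, so the practice exam runs hour 8 to 8 + 9 = hour 17.
After the practice exam (finishes hour 17), note summarizing can start at hour 17 and finishes at hour 22.
Formula-sheet prep has to wait for note summarizing (finishes hour 22); group study (finishes hour 13). The latest of these is hour 22, so formula-sheet prep runs hour 22 to 22 + 1 = hour 23.

Working backward from the deadline:
Final review must finish by hour 35; it takes 5 hours, so it must start by 35 − 5 = hour 30.
Formula-sheet prep must finish before final review (must start by hour 30, minus 1-hour gap → hour 29). With a 1-hour duration, formula-sheet prep must start by 29 − 1 = hour 28.
So formula-sheet prep can start as early as hour 22 and as late as hour 28, giving 28 − 22 = 6 hours of slack.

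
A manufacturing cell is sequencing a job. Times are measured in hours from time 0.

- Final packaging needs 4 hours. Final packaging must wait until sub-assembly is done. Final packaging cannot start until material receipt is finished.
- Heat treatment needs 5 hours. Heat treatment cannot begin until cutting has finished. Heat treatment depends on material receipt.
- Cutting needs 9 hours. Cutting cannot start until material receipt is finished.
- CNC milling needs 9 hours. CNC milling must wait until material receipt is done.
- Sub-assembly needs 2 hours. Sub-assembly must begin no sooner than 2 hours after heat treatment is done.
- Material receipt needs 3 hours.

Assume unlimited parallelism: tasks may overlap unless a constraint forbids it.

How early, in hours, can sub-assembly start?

Material receipt has no prerequisites, so it starts at hour 0 and finishes at hour 3.
Cutting waits on material receipt (finishes hour 3), so it starts at hour 3 and finishes at 3 + 9 = hour 12.
Heat treatment needs all of cutting (finishes hour 12); material receipt (finishes hour 3). That puts its earliest start at hour 12; it finishes at 12 + 5 = hour 17.
Sub-assembly waits on heat treatment (finishes hour 17, plus 2-hour gap → hour 19), so the earliest it can start is hour 19.

19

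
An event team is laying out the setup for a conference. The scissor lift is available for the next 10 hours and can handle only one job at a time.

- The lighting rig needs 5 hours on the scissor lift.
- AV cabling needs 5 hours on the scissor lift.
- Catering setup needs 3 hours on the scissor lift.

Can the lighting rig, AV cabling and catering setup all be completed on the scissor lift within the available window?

No

Running back to back, the jobs need 5 + 5 + 3 = 13 hours on the scissor lift.
Since 13 > 10, they cannot all fit.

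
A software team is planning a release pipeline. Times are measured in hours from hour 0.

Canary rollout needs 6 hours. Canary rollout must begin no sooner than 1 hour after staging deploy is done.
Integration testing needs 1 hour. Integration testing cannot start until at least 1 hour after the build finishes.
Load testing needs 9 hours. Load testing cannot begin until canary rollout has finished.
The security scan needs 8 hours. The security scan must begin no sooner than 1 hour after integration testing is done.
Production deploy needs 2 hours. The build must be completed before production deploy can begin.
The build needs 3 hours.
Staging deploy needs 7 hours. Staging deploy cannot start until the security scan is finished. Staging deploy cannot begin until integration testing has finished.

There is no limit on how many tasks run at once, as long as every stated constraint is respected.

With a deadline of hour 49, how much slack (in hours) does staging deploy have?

12

The build has no prerequisites, so it starts at hour 0 and finishes at hour 3.
Integration testing cannot begin until the build (finishes hour 3, plus 1-hour gap → hour 4). It runs from hour 4 to 4 + 1 = hour 5.
After integration testing (finishes hour 5, plus 1-hour gap → hour 6), the security scan can start at hour 6 and finishes at hour 14.
Staging deploy has to wait for the security scan (finishes hour 14); integration testing (finishes hour 5). The latest of these is hour 14, so staging deploy runs hour 14 to 14 + 7 = hour 21.

Working backward from the deadline:
Nothing follows load testing; the deadline of hour 49 is its only limit. It must start by 49 − 9 = hour 40.
Canary rollout must finish before load testing (must start by hour 40). With a 6-hour duration, canary rollout must start by 40 − 6 = hour 34.
Staging deploy feeds into canary rollout (must start by hour 34, minus 1-hour gap → hour 33); so staging deploy must finish by hour 33 and therefore start by hour 26.
So staging deploy can start as early as hour 14 and as late as hour 26, giving 26 − 14 = 12 hours of slack.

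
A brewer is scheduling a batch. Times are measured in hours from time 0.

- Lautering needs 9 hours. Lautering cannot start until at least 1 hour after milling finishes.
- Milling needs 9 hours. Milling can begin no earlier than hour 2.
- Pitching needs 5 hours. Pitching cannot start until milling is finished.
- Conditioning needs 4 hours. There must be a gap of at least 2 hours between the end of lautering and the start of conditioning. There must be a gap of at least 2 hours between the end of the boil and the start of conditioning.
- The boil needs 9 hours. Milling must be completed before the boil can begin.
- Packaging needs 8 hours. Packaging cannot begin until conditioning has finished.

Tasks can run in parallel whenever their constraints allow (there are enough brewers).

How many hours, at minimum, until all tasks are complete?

After its own release at hour 2, milling can start at hour 2 and finishes at hour 11.
Pitching waits on milling (finishes hour 11), so it starts at hour 11 and finishes at 11 + 5 = hour 16.
The boil waits on milling (finishes hour 11), so it starts at hour 11 and finishes at 11 + 9 = hour 20.
Lautering waits on milling (finishes hour 11, plus 1-hour gap → hour 12), so it starts at hour 12 and finishes at 12 + 9 = hour 21.
Conditioning needs all of lautering (finishes hour 21, plus 2-hour gap → hour 23); the boil (finishes hour 20, plus 2-hour gap → hour 22). That puts its earliest start at hour 23; it finishes at 23 + 4 = hour 27.
Packaging waits on conditioning (finishes hour 27), so it starts at hour 27 and finishes at 27 + 8 = hour 35.
All tasks are finished once the last one completes. Finish times: Milling at 11, Lautering at 21, The boil at 20, Pitching at 16, Conditioning at 27, Packaging at 35. The latest is hour 35.

35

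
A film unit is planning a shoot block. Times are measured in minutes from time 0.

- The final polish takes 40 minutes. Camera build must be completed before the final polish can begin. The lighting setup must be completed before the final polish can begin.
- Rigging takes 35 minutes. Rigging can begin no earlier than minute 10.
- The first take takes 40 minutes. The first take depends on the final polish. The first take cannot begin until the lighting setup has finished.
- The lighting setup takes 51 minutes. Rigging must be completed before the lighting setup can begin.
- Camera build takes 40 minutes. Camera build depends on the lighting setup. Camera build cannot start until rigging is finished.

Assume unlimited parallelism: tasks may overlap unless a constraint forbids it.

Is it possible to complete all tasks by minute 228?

Rigging waits on its own release at minute 10, so it starts at minute 10 and finishes at 10 + 35 = minute 45.
After rigging (finishes minute 45), the lighting setup can start at minute 45 and finishes at minute 96.
Camera build cannot start until the lighting setup (finishes minute 96); rigging (finishes minute 45). The controlling bound is minute 96, so camera build finishes at 96 + 40 = minute 136.
The final polish cannot start until camera build (finishes minute 136); the lighting setup (finishes minute 96). The controlling bound is minute 136, so the final polish finishes at 136 + 40 = minute 176.
The first take cannot start until the final polish (finishes minute 176); the lighting setup (finishes minute 96). The controlling bound is minute 176, so the first take finishes at 176 + 40 = minute 216.
Every task is finished by minute 216, which is no later than the deadline of 228, so the schedule is feasible.

Yes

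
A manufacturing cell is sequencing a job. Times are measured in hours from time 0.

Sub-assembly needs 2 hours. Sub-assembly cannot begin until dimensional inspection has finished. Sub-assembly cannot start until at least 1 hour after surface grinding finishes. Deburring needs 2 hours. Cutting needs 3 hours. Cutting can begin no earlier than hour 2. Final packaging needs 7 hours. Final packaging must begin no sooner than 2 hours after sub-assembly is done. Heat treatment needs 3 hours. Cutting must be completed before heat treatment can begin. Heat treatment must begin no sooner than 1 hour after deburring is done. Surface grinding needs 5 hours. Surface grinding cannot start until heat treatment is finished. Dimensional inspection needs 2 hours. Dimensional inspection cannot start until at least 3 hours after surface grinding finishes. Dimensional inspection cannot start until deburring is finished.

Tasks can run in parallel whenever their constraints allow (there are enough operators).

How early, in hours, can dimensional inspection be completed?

Deburring can start immediately at hour 0; it finishes at hour 2.
Cutting waits on its own release at hour 2, so it starts at hour 2 and finishes at 2 + 3 = hour 5.
Heat treatment cannot start until cutting (finishes hour 5); deburring (finishes hour 2, plus 1-hour gap → hour 3). The controlling bound is hour 5, so heat treatment finishes at 5 + 3 = hour 8.
Surface grinding cannot begin until heat treatment (finishes hour 8). It runs from hour 8 to 8 + 5 = hour 13.
Dimensional inspection needs all of surface grinding (finishes hour 13, plus 3-hour gap → hour 16); deburring (finishes hour 2). That puts its earliest start at hour 16; it finishes at 16 + 2 = hour 18.

18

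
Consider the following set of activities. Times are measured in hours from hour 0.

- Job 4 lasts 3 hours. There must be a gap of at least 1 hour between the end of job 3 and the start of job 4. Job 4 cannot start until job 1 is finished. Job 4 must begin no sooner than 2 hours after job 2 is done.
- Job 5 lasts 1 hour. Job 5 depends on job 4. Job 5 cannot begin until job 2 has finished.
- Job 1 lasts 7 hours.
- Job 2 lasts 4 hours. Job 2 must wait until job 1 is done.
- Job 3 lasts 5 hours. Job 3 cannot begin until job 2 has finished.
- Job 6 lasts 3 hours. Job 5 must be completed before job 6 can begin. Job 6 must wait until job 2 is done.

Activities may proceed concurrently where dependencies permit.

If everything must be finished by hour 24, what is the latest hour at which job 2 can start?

Nothing follows job 6; the deadline of hour 24 is its only limit. It must start by 24 − 3 = hour 21.
Since job 6 (must start by hour 21) depends on it, job 5 must finish by hour 21. Backing off its 1-hour duration gives a latest start of hour 20.
Job 4 feeds into job 5 (must start by hour 20); so job 4 must finish by hour 20 and therefore start by hour 17.
Job 3 has to be done before job 4 (must start by hour 17, minus 1-hour gap → hour 16). That means finishing by hour 16, i.e. starting by 16 − 5 = hour 11.
For job 2: job 3 (must start by hour 11); job 4 (must start by hour 17, minus 2-hour gap → hour 15); job 5 (must start by hour 20); job 6 (must start by hour 21). The most restrictive is hour 11; with a 4-hour duration, job 2 must start by hour 7.

7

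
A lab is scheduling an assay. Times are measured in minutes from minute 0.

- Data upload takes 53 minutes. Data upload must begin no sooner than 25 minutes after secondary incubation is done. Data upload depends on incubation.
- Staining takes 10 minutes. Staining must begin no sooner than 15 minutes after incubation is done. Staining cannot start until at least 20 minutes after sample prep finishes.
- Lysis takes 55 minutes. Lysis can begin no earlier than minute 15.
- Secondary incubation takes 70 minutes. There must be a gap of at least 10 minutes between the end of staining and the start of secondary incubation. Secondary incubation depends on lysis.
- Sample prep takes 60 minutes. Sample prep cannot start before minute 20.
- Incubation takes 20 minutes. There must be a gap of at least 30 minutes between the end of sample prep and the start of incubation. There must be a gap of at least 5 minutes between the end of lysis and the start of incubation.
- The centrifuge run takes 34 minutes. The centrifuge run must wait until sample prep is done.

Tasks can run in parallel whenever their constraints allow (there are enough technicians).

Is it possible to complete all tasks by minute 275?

No

Lysis waits on its own release at minute 15, so it starts at minute 15 and finishes at 15 + 55 = minute 70.
After its own release at minute 20, sample prep can start at minute 20 and finishes at minute 80.
After sample prep (finishes minute 80), the centrifuge run can start at minute 80 and finishes at minute 114.
Incubation needs all of sample prep (finishes minute 80, plus 30-minute gap → minute 110); lysis (finishes minute 70, plus 5-minute gap → minute 75). That puts its earliest start at minute 110; it finishes at 110 + 20 = minute 130.
For staining: incubation (finishes minute 130, plus 15-minute gap → minute 145); sample prep (finishes minute 80, plus 20-minute gap → minute 100). Taking the maximum gives a start of minute 145, and it finishes at 145 + 10 = minute 155.
Secondary incubation cannot start until staining (finishes minute 155, plus 10-minute gap → minute 165); lysis (finishes minute 70). The controlling bound is minute 165, so secondary incubation finishes at 165 + 70 = minute 235.
Data upload cannot start until secondary incubation (finishes minute 235, plus 25-minute gap → minute 260); incubation (finishes minute 130). The controlling bound is minute 260, so data upload finishes at 260 + 53 = minute 313.
The earliest everything can be done is minute 313, which is after the deadline of 275, so it is not possible.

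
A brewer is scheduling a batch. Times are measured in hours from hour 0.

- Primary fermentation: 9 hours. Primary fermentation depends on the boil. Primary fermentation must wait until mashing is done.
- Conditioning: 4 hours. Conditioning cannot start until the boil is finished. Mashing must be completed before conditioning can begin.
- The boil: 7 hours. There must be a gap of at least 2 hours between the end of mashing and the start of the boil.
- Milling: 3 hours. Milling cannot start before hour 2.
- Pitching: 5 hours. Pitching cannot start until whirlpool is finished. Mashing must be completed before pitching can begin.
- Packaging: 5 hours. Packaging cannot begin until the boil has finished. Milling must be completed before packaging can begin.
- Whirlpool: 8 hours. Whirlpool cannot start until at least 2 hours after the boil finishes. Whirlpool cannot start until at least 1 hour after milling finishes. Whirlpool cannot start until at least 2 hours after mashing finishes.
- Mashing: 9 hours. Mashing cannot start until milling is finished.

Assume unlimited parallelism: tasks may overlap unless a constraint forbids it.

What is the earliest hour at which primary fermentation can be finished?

Milling cannot begin until its own release at hour 2. It runs from hour 2 to 2 + 3 = hour 5.
Mashing waits on milling (finishes hour 5), so it starts at hour 5 and finishes at 5 + 9 = hour 14.
The boil waits on mashing (finishes hour 14, plus 2-hour gap → hour 16), so it starts at hour 16 and finishes at 16 + 7 = hour 23.
Primary fermentation has to wait for the boil (finishes hour 23); mashing (finishes hour 14). The latest of these is hour 23, so primary fermentation runs hour 23 to 23 + 9 = hour 32.

32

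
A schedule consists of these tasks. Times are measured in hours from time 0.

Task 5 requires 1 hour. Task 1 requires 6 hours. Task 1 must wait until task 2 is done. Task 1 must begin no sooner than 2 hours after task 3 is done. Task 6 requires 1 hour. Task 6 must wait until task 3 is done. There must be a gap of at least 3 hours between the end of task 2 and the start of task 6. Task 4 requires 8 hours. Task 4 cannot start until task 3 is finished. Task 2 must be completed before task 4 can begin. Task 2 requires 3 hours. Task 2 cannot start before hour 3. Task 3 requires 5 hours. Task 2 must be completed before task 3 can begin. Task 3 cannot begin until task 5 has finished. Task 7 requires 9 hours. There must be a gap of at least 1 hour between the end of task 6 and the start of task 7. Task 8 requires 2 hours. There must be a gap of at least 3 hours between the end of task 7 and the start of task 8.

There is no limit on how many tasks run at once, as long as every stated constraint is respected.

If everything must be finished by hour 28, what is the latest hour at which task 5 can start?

Task 1 has no dependents, so it just needs to finish by hour 28. Starting by 28 − 6 = hour 22 achieves that.
Task 4 has no dependents, so it just needs to finish by hour 28. Starting by 28 − 8 = hour 20 achieves that.
To finish by hour 28, task 8 (duration 2) must start no later than hour 26.
Task 7 feeds into task 8 (must start by hour 26, minus 3-hour gap → hour 23); so task 7 must finish by hour 23 and therefore start by hour 14.
Task 6 must finish before task 7 (must start by hour 14, minus 1-hour gap → hour 13). With a 1-hour duration, task 6 must start by 13 − 1 = hour 12.
For task 3: task 1 (must start by hour 22, minus 2-hour gap → hour 20); task 4 (must start by hour 20); task 6 (must start by hour 12). The most restrictive is hour 12; with a 5-hour duration, task 3 must start by hour 7.
Task 5 has to be done before task 3 (must start by hour 7). That means finishing by hour 7, i.e. starting by 7 − 1 = hour 6.

6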